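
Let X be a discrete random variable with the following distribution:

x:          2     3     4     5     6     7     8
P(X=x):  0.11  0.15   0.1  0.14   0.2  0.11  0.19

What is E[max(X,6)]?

E[max(X,6)] = Σ max(x,6)·P(X=x)
 = 6·0.11 + 6·0.15 + 6·0.1 + 6·0.14 + 6·0.2 + 7·0.11 + 8·0.19
 = 0.66 + 0.9 + 0.6 + 0.84 + 1.2 + 0.77 + 1.52
 = 6.49

6.49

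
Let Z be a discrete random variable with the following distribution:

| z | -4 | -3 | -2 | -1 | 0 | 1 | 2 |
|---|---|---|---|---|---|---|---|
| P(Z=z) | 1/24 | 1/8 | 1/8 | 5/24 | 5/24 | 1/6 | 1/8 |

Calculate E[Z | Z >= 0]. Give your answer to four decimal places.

P(Z >= 0) = 5/24 + 1/6 + 1/8 = 1/2.
E[Z | Z >= 0] = [0·5/24 + 1·1/6 + 2·1/8] / (1/2)
 = 5/12 / (1/2)
 = 5/6

0.8333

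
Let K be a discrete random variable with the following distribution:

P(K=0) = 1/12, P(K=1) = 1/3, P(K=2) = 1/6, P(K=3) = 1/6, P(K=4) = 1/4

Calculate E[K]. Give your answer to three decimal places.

2.167

E[K] = Σ k·P(K=k)
 = 0·1/12 + 1·1/3 + 2·1/6 + 3·1/6 + 4·1/4
 = 0 + 1/3 + 1/3 + 1/2 + 1
 = 13/6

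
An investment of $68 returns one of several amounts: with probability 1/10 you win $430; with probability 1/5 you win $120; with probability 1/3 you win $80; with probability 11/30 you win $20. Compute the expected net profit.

E[payout] = 430·1/10 + 120·1/5 + 80·1/3 + 20·11/30
 = 43 + 24 + 80/3 + 22/3
 = 101
Net = 101 - 68 = 33

33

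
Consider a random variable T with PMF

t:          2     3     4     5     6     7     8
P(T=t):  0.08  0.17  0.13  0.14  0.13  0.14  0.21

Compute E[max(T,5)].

6.04

E[max(T,5)] = Σ max(t,5)·P(T=t)
 = 5·0.08 + 5·0.17 + 5·0.13 + 5·0.14 + 6·0.13 + 7·0.14 + 8·0.21
 = 0.4 + 0.85 + 0.65 + 0.7 + 0.78 + 0.98 + 1.68
 = 6.04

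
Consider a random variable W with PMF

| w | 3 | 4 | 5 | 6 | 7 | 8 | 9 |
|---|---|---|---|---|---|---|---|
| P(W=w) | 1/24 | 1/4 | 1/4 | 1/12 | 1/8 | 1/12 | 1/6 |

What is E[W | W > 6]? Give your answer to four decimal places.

8.1111

P(W > 6) = 1/8 + 1/12 + 1/6 = 3/8.
E[W | W > 6] = [7·1/8 + 8·1/12 + 9·1/6] / (3/8)
 = 73/24 / (3/8)
 = 73/9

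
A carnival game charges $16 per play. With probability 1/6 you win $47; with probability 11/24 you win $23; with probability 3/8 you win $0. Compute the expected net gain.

2.375

E[payout] = 47·1/6 + 23·11/24 + 0·3/8
 = 47/6 + 253/24 + 0
 = 147/8
Net = 147/8 - 16 = 19/8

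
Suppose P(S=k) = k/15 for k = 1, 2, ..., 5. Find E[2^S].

E[2^S] = Σ 2^s·P(S=s)
 = 2·1/15 + 4·2/15 + 8·1/5 + 16·4/15 + 32·1/3
 = 2/15 + 8/15 + 8/5 + 64/15 + 32/3
 = 86/5

17.2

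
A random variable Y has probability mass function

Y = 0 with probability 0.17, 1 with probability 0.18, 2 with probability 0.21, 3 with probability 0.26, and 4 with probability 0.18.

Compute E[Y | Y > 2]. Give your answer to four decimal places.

P(Y > 2) = 0.26 + 0.18 = 0.44.
E[Y | Y > 2] = [3·0.26 + 4·0.18] / 0.44
 = 1.5 / 0.44
 = 75/22

3.4091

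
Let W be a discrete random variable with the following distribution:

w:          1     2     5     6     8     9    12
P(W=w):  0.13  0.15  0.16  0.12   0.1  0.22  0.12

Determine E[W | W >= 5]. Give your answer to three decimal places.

P(W >= 5) = 0.16 + 0.12 + 0.1 + 0.22 + 0.12 = 0.72.
E[W | W >= 5] = [5·0.16 + 6·0.12 + 8·0.1 + 9·0.22 + 12·0.12] / 0.72
 = 5.74 / 0.72
 = 287/36

7.972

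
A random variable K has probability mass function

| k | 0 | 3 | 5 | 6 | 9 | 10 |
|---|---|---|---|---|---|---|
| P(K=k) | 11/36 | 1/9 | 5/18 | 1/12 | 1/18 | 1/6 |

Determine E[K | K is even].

3.9

P(K is even) = 11/36 + 1/12 + 1/6 = 5/9.
E[K | K is even] = [0·11/36 + 6·1/12 + 10·1/6] / (5/9)
 = 13/6 / (5/9)
 = 39/10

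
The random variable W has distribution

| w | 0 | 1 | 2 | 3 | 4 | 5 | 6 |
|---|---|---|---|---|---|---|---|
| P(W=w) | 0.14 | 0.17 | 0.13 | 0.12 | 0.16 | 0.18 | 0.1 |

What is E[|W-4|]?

1.83

E[|W-4|] = Σ |w-4|·P(W=w)
 = 4·0.14 + 3·0.17 + 2·0.13 + 1·0.12 + 0·0.16 + 1·0.18 + 2·0.1
 = 0.56 + 0.51 + 0.26 + 0.12 + 0 + 0.18 + 0.2
 = 1.83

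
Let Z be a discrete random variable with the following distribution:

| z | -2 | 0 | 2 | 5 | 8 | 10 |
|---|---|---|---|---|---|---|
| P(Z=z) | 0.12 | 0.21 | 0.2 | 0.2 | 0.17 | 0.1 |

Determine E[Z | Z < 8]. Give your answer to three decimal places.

P(Z < 8) = 0.12 + 0.21 + 0.2 + 0.2 = 0.73.
E[Z | Z < 8] = [(-2)·0.12 + 0·0.21 + 2·0.2 + 5·0.2] / 0.73
 = 1.16 / 0.73
 = 116/73

1.589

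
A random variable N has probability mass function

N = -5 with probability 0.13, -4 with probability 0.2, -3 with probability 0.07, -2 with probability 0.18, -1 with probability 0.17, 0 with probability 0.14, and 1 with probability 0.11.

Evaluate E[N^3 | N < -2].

-77.35

P(N < -2) = 0.13 + 0.2 + 0.07 = 0.4.
E[N^3 | N < -2] = [(-125)·0.13 + (-64)·0.2 + (-27)·0.07] / 0.4
 = -30.94 / 0.4
 = -1547/20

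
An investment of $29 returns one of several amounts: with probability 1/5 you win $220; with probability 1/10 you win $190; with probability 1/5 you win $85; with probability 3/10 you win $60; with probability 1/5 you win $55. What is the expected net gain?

80

E[payout] = 220·1/5 + 190·1/10 + 85·1/5 + 60·3/10 + 55·1/5
 = 44 + 19 + 17 + 18 + 11
 = 109
Net = 109 - 29 = 80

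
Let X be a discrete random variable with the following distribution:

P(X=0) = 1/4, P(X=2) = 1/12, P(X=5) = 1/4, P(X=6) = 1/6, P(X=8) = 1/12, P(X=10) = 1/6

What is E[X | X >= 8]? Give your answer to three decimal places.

P(X >= 8) = 1/12 + 1/6 = 1/4.
E[X | X >= 8] = [8·1/12 + 10·1/6] / (1/4)
 = 7/3 / (1/4)
 = 28/3

9.333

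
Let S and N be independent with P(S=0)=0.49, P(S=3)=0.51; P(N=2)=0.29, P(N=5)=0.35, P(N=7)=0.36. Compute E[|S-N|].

E[|S-N|] = Σ_s Σ_n |s-n| · P(S=s)P(N=n)
 = 2·0.1421 + 5·0.1715 + 7·0.1764 + 1·0.1479 + 2·0.1785 + 4·0.1836
 = 0.2842 + 0.8575 + 1.2348 + 0.1479 + 0.357 + 0.7344
 = 3.6158

3.6158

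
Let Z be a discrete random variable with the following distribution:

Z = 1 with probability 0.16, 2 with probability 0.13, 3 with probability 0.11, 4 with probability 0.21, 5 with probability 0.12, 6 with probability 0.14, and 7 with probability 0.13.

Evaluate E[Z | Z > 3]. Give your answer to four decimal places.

P(Z > 3) = 0.21 + 0.12 + 0.14 + 0.13 = 0.6.
E[Z | Z > 3] = [4·0.21 + 5·0.12 + 6·0.14 + 7·0.13] / 0.6
 = 3.19 / 0.6
 = 319/60

5.3167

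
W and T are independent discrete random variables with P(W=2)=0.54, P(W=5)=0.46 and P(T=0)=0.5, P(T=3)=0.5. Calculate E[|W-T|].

E[|W-T|] = Σ_w Σ_t |w-t| · P(W=w)P(T=t)
 = 2·0.27 + 1·0.27 + 5·0.23 + 2·0.23
 = 0.54 + 0.27 + 1.15 + 0.46
 = 2.42

2.42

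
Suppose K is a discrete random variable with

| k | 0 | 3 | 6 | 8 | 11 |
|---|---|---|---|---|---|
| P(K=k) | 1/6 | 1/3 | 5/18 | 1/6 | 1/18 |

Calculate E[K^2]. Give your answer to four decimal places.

30.3889

E[K^2] = Σ k^2·P(K=k)
 = 0·1/6 + 9·1/3 + 36·5/18 + 64·1/6 + 121·1/18
 = 0 + 3 + 10 + 32/3 + 121/18
 = 547/18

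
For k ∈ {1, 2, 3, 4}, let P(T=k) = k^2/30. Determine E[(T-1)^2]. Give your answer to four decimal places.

6.1333

E[(T-1)^2] = Σ (t-1)^2·P(T=t)
 = 0·1/30 + 1·2/15 + 4·3/10 + 9·8/15
 = 0 + 2/15 + 6/5 + 24/5
 = 92/15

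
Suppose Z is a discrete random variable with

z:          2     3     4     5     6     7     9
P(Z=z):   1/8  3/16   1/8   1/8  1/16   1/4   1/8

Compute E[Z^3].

E[Z^3] = Σ z^3·P(Z=z)
 = 8·1/8 + 27·3/16 + 64·1/8 + 125·1/8 + 216·1/16 + 343·1/4 + 729·1/8
 = 1 + 81/16 + 8 + 125/8 + 27/2 + 343/4 + 729/8
 = 3521/16

220.0625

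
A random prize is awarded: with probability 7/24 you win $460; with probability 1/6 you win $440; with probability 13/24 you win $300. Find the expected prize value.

E[payout] = 460·7/24 + 440·1/6 + 300·13/24
 = 805/6 + 220/3 + 325/2
 = 370

370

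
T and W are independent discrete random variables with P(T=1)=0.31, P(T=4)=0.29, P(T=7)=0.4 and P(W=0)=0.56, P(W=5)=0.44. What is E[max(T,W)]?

E[max(T,W)] = Σ_t Σ_w max(t,w) · P(T=t)P(W=w)
 = 1·0.1736 + 5·0.1364 + 4·0.1624 + 5·0.1276 + 7·0.224 + 7·0.176
 = 0.1736 + 0.682 + 0.6496 + 0.638 + 1.568 + 1.232
 = 4.9432

4.9432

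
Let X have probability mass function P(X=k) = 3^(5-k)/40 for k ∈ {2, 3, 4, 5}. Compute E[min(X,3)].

E[min(X,3)] = Σ min(x,3)·P(X=x)
 = 2·27/40 + 3·9/40 + 3·3/40 + 3·1/40
 = 27/20 + 27/40 + 9/40 + 3/40
 = 93/40

2.325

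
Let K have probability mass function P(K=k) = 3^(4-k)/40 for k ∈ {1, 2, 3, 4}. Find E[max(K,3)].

3.025

E[max(K,3)] = Σ max(k,3)·P(K=k)
 = 3·27/40 + 3·9/40 + 3·3/40 + 4·1/40
 = 81/40 + 27/40 + 9/40 + 1/10
 = 121/40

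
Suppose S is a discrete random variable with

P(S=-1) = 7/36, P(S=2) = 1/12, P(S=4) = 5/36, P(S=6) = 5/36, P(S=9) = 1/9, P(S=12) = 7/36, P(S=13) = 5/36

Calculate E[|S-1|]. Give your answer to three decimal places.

E[|S-1|] = Σ |s-1|·P(S=s)
 = 2·7/36 + 1·1/12 + 3·5/36 + 5·5/36 + 8·1/9 + 11·7/36 + 12·5/36
 = 7/18 + 1/12 + 5/12 + 25/36 + 8/9 + 77/36 + 5/3
 = 113/18

6.278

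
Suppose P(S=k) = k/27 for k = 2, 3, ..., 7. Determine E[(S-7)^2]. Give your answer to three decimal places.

5.926

E[(S-7)^2] = Σ (s-7)^2·P(S=s)
 = 25·2/27 + 16·1/9 + 9·4/27 + 4·5/27 + 1·2/9 + 0·7/27
 = 50/27 + 16/9 + 4/3 + 20/27 + 2/9 + 0
 = 160/27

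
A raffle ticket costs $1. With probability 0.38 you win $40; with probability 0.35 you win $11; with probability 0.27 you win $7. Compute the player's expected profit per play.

19.94

E[payout] = 40·0.38 + 11·0.35 + 7·0.27
 = 15.2 + 3.85 + 1.89
 = 20.94
Net = 20.94 - 1 = 19.94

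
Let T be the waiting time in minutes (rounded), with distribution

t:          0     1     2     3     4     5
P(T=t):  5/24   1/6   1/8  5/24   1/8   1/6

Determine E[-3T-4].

E[-3T-4] = Σ (-3t-4)·P(T=t)
 = (-4)·5/24 + (-7)·1/6 + (-10)·1/8 + (-13)·5/24 + (-16)·1/8 + (-19)·1/6
 = (-5/6) + (-7/6) + (-5/4) + (-65/24) + (-2) + (-19/6)
 = -89/8

-11.125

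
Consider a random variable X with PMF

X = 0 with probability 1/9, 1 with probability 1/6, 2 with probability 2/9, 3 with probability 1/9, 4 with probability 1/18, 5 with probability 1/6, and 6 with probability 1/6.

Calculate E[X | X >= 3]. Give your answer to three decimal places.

4.778

P(X >= 3) = 1/9 + 1/18 + 1/6 + 1/6 = 1/2.
E[X | X >= 3] = [3·1/9 + 4·1/18 + 5·1/6 + 6·1/6] / (1/2)
 = 43/18 / (1/2)
 = 43/9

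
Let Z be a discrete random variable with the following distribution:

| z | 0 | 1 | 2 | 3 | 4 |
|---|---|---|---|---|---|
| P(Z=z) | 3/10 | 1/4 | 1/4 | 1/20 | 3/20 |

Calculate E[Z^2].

4.1

E[Z^2] = Σ z^2·P(Z=z)
 = 0·3/10 + 1·1/4 + 4·1/4 + 9·1/20 + 16·3/20
 = 0 + 1/4 + 1 + 9/20 + 12/5
 = 41/10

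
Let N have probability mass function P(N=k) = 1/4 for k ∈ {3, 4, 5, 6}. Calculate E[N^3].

108

E[N^3] = Σ n^3·P(N=n)
 = 27·1/4 + 64·1/4 + 125·1/4 + 216·1/4
 = 27/4 + 16 + 125/4 + 54
 = 108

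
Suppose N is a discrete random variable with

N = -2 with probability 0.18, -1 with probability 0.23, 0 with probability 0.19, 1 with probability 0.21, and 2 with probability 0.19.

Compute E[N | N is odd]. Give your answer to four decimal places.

P(N is odd) = 0.23 + 0.21 = 0.44.
E[N | N is odd] = [(-1)·0.23 + 1·0.21] / 0.44
 = -0.02 / 0.44
 = -1/22

-0.0455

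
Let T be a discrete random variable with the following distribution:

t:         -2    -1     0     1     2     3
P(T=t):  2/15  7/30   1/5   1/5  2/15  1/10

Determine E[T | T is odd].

P(T is odd) = 7/30 + 1/5 + 1/10 = 8/15.
E[T | T is odd] = [(-1)·7/30 + 1·1/5 + 3·1/10] / (8/15)
 = 4/15 / (8/15)
 = 1/2

0.5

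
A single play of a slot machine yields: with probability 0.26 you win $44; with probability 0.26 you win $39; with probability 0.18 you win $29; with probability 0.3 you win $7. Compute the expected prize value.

28.9

E[payout] = 44·0.26 + 39·0.26 + 29·0.18 + 7·0.3
 = 11.44 + 10.14 + 5.22 + 2.1
 = 28.9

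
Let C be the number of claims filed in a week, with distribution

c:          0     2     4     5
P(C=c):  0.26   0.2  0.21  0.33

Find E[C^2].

12.41

E[C^2] = Σ c^2·P(C=c)
 = 0·0.26 + 4·0.2 + 16·0.21 + 25·0.33
 = 0 + 0.8 + 3.36 + 8.25
 = 12.41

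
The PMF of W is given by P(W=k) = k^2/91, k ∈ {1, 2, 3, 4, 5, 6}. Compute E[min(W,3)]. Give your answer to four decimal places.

E[min(W,3)] = Σ min(w,3)·P(W=w)
 = 1·1/91 + 2·4/91 + 3·9/91 + 3·16/91 + 3·25/91 + 3·36/91
 = 1/91 + 8/91 + 27/91 + 48/91 + 75/91 + 108/91
 = 267/91

2.9341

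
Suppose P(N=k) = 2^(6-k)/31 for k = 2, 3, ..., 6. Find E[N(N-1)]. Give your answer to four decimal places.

E[N(N-1)] = Σ n(n-1)·P(N=n)
 = 2·16/31 + 6·8/31 + 12·4/31 + 20·2/31 + 30·1/31
 = 32/31 + 48/31 + 48/31 + 40/31 + 30/31
 = 198/31

6.3871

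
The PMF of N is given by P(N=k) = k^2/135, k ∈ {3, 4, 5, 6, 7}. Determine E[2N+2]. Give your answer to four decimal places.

E[2N+2] = Σ (2n+2)·P(N=n)
 = 8·1/15 + 10·16/135 + 12·5/27 + 14·4/15 + 16·49/135
 = 8/15 + 32/27 + 20/9 + 56/15 + 784/135
 = 364/27

13.4815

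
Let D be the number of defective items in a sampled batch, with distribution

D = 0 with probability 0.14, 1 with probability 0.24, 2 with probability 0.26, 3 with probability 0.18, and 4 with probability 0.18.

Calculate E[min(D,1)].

E[min(D,1)] = Σ min(d,1)·P(D=d)
 = 0·0.14 + 1·0.24 + 1·0.26 + 1·0.18 + 1·0.18
 = 0 + 0.24 + 0.26 + 0.18 + 0.18
 = 0.86

0.86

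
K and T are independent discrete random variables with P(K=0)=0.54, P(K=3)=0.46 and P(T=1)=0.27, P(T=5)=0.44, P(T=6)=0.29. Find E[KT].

E[KT] = Σ_k Σ_t kt · P(K=k)P(T=t)
 = 0·0.1458 + 0·0.2376 + 0·0.1566 + 3·0.1242 + 15·0.2024 + 18·0.1334
 = 0 + 0 + 0 + 0.3726 + 3.036 + 2.4012
 = 5.8098

5.8098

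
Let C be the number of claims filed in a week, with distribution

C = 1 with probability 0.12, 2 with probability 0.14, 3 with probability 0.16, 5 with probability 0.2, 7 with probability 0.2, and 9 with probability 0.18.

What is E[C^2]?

E[C^2] = Σ c^2·P(C=c)
 = 1·0.12 + 4·0.14 + 9·0.16 + 25·0.2 + 49·0.2 + 81·0.18
 = 0.12 + 0.56 + 1.44 + 5 + 9.8 + 14.58
 = 31.5

31.5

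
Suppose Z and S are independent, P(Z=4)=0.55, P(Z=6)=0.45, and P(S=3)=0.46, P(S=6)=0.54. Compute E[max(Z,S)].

5.494

E[max(Z,S)] = Σ_z Σ_s max(z,s) · P(Z=z)P(S=s)
 = 4·0.253 + 6·0.297 + 6·0.207 + 6·0.243
 = 1.012 + 1.782 + 1.242 + 1.458
 = 5.494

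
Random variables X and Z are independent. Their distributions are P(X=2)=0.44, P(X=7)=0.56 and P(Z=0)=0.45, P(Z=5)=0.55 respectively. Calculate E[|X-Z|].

3.502

E[|X-Z|] = Σ_x Σ_z |x-z| · P(X=x)P(Z=z)
 = 2·0.198 + 3·0.242 + 7·0.252 + 2·0.308
 = 0.396 + 0.726 + 1.764 + 0.616
 = 3.502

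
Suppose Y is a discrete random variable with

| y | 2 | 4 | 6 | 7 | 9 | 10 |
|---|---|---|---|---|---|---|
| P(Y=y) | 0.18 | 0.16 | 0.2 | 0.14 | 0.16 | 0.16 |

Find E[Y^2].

46.3

E[Y^2] = Σ y^2·P(Y=y)
 = 4·0.18 + 16·0.16 + 36·0.2 + 49·0.14 + 81·0.16 + 100·0.16
 = 0.72 + 2.56 + 7.2 + 6.86 + 12.96 + 16
 = 46.3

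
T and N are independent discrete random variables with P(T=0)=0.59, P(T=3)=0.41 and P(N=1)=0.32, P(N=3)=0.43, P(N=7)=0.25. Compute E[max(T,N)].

E[max(T,N)] = Σ_t Σ_n max(t,n) · P(T=t)P(N=n)
 = 1·0.1888 + 3·0.2537 + 7·0.1475 + 3·0.1312 + 3·0.1763 + 7·0.1025
 = 0.1888 + 0.7611 + 1.0325 + 0.3936 + 0.5289 + 0.7175
 = 3.6224

3.6224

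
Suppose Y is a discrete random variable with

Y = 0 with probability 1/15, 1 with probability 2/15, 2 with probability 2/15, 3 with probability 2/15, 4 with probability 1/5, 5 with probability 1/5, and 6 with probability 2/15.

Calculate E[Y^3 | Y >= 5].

P(Y >= 5) = 1/5 + 2/15 = 1/3.
E[Y^3 | Y >= 5] = [125·1/5 + 216·2/15] / (1/3)
 = 269/5 / (1/3)
 = 807/5

161.4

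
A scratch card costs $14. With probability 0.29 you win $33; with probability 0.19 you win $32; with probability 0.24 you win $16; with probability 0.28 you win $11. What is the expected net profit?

E[payout] = 33·0.29 + 32·0.19 + 16·0.24 + 11·0.28
 = 9.57 + 6.08 + 3.84 + 3.08
 = 22.57
Net = 22.57 - 14 = 8.57

8.57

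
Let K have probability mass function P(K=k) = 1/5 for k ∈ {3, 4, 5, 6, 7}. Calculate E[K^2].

27

E[K^2] = Σ k^2·P(K=k)
 = 9·1/5 + 16·1/5 + 25·1/5 + 36·1/5 + 49·1/5
 = 9/5 + 16/5 + 5 + 36/5 + 49/5
 = 27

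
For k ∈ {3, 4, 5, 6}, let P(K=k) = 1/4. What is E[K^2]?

E[K^2] = Σ k^2·P(K=k)
 = 9·1/4 + 16·1/4 + 25·1/4 + 36·1/4
 = 9/4 + 4 + 25/4 + 9
 = 43/2

21.5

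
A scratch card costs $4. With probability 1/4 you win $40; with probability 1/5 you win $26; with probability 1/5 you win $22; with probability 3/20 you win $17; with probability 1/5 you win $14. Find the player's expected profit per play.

E[payout] = 40·1/4 + 26·1/5 + 22·1/5 + 17·3/20 + 14·1/5
 = 10 + 26/5 + 22/5 + 51/20 + 14/5
 = 499/20
Net = 499/20 - 4 = 419/20

20.95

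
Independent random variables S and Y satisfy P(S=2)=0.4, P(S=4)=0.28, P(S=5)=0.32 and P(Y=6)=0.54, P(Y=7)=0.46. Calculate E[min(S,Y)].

3.52

E[min(S,Y)] = Σ_s Σ_y min(s,y) · P(S=s)P(Y=y)
 = 2·0.216 + 2·0.184 + 4·0.1512 + 4·0.1288 + 5·0.1728 + 5·0.1472
 = 0.432 + 0.368 + 0.6048 + 0.5152 + 0.864 + 0.736
 = 3.52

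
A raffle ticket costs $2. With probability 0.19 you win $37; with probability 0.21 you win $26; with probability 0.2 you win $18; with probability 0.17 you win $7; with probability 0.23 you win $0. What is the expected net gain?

15.28

E[payout] = 37·0.19 + 26·0.21 + 18·0.2 + 7·0.17 + 0·0.23
 = 7.03 + 5.46 + 3.6 + 1.19 + 0
 = 17.28
Net = 17.28 - 2 = 15.28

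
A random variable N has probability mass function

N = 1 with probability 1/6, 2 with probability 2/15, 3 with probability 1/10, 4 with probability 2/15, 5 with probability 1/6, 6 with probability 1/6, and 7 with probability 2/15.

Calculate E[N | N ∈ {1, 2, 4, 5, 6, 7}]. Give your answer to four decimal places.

4.1481

P(N ∈ {1, 2, 4, 5, 6, 7}) = 1/6 + 2/15 + 2/15 + 1/6 + 1/6 + 2/15 = 9/10.
E[N | N ∈ {1, 2, 4, 5, 6, 7}] = [1·1/6 + 2·2/15 + 4·2/15 + 5·1/6 + 6·1/6 + 7·2/15] / (9/10)
 = 56/15 / (9/10)
 = 112/27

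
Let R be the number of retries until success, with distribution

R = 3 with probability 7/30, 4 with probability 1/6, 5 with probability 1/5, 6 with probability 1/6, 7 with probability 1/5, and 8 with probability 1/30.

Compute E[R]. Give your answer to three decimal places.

5.033

E[R] = Σ r·P(R=r)
 = 3·7/30 + 4·1/6 + 5·1/5 + 6·1/6 + 7·1/5 + 8·1/30
 = 7/10 + 2/3 + 1 + 1 + 7/5 + 4/15
 = 151/30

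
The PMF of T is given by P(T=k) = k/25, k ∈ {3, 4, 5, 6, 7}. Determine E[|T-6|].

E[|T-6|] = Σ |t-6|·P(T=t)
 = 3·3/25 + 2·4/25 + 1·1/5 + 0·6/25 + 1·7/25
 = 9/25 + 8/25 + 1/5 + 0 + 7/25
 = 29/25

1.16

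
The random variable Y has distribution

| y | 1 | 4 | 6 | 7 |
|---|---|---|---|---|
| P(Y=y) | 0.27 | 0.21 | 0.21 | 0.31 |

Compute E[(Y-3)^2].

E[(Y-3)^2] = Σ (y-3)^2·P(Y=y)
 = 4·0.27 + 1·0.21 + 9·0.21 + 16·0.31
 = 1.08 + 0.21 + 1.89 + 4.96
 = 8.14

8.14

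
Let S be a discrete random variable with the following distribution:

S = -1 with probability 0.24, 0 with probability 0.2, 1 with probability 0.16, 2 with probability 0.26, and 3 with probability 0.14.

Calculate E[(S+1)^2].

E[(S+1)^2] = Σ (s+1)^2·P(S=s)
 = 0·0.24 + 1·0.2 + 4·0.16 + 9·0.26 + 16·0.14
 = 0 + 0.2 + 0.64 + 2.34 + 2.24
 = 5.42

5.42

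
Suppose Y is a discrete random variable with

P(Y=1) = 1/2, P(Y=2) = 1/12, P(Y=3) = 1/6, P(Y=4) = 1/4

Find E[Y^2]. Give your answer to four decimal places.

6.3333

E[Y^2] = Σ y^2·P(Y=y)
 = 1·1/2 + 4·1/12 + 9·1/6 + 16·1/4
 = 1/2 + 1/3 + 3/2 + 4
 = 19/3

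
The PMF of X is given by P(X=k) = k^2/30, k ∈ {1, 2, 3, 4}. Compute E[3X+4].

14

E[3X+4] = Σ (3x+4)·P(X=x)
 = 7·1/30 + 10·2/15 + 13·3/10 + 16·8/15
 = 7/30 + 4/3 + 39/10 + 128/15
 = 14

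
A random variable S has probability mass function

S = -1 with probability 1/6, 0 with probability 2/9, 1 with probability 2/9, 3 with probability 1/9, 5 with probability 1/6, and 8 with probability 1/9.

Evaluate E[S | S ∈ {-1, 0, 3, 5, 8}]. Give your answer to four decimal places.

2.4286

P(S ∈ {-1, 0, 3, 5, 8}) = 1/6 + 2/9 + 1/9 + 1/6 + 1/9 = 7/9.
E[S | S ∈ {-1, 0, 3, 5, 8}] = [(-1)·1/6 + 0·2/9 + 3·1/9 + 5·1/6 + 8·1/9] / (7/9)
 = 17/9 / (7/9)
 = 17/7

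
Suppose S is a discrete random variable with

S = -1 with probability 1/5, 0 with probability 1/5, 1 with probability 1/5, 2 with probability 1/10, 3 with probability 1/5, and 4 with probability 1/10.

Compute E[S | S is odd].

P(S is odd) = 1/5 + 1/5 + 1/5 = 3/5.
E[S | S is odd] = [(-1)·1/5 + 1·1/5 + 3·1/5] / (3/5)
 = 3/5 / (3/5)
 = 1

1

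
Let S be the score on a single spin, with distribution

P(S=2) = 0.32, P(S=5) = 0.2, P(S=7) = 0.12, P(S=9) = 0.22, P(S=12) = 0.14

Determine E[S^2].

E[S^2] = Σ s^2·P(S=s)
 = 4·0.32 + 25·0.2 + 49·0.12 + 81·0.22 + 144·0.14
 = 1.28 + 5 + 5.88 + 17.82 + 20.16
 = 50.14

50.14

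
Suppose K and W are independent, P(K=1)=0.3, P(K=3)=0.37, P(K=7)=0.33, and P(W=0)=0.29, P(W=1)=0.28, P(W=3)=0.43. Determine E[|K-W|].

E[|K-W|] = Σ_k Σ_w |k-w| · P(K=k)P(W=w)
 = 1·0.087 + 0·0.084 + 2·0.129 + 3·0.1073 + 2·0.1036 + 0·0.1591 + 7·0.0957 + 6·0.0924 + 4·0.1419
 = 0.087 + 0 + 0.258 + 0.3219 + 0.2072 + 0 + 0.6699 + 0.5544 + 0.5676
 = 2.666

2.666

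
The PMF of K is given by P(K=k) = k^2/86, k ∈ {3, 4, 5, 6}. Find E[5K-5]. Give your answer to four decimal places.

20.1163

E[5K-5] = Σ (5k-5)·P(K=k)
 = 10·9/86 + 15·8/43 + 20·25/86 + 25·18/43
 = 45/43 + 120/43 + 250/43 + 450/43
 = 865/43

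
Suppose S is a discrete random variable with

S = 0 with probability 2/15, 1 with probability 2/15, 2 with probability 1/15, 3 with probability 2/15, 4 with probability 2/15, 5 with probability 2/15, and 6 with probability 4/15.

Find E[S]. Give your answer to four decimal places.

E[S] = Σ s·P(S=s)
 = 0·2/15 + 1·2/15 + 2·1/15 + 3·2/15 + 4·2/15 + 5·2/15 + 6·4/15
 = 0 + 2/15 + 2/15 + 2/5 + 8/15 + 2/3 + 8/5
 = 52/15

3.4667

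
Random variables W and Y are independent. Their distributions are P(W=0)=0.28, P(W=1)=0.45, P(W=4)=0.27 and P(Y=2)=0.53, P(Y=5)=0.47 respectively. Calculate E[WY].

E[WY] = Σ_w Σ_y wy · P(W=w)P(Y=y)
 = 0·0.1484 + 0·0.1316 + 2·0.2385 + 5·0.2115 + 8·0.1431 + 20·0.1269
 = 0 + 0 + 0.477 + 1.0575 + 1.1448 + 2.538
 = 5.2173

5.2173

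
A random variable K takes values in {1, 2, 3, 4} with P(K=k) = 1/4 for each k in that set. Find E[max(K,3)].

E[max(K,3)] = Σ max(k,3)·P(K=k)
 = 3·1/4 + 3·1/4 + 3·1/4 + 4·1/4
 = 3/4 + 3/4 + 3/4 + 1
 = 13/4

3.25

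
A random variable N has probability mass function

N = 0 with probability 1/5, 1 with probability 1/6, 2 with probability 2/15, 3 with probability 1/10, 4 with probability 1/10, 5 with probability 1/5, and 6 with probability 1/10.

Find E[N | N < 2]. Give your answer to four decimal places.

0.4545

P(N < 2) = 1/5 + 1/6 = 11/30.
E[N | N < 2] = [0·1/5 + 1·1/6] / (11/30)
 = 1/6 / (11/30)
 = 5/11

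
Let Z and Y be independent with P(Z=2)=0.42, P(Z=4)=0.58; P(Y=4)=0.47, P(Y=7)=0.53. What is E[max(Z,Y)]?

5.59

E[max(Z,Y)] = Σ_z Σ_y max(z,y) · P(Z=z)P(Y=y)
 = 4·0.1974 + 7·0.2226 + 4·0.2726 + 7·0.3074
 = 0.7896 + 1.5582 + 1.0904 + 2.1518
 = 5.59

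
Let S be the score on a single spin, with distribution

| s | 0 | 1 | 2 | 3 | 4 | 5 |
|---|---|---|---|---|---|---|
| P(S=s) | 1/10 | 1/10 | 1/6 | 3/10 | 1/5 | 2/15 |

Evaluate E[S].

E[S] = Σ s·P(S=s)
 = 0·1/10 + 1·1/10 + 2·1/6 + 3·3/10 + 4·1/5 + 5·2/15
 = 0 + 1/10 + 1/3 + 9/10 + 4/5 + 2/3
 = 14/5

2.8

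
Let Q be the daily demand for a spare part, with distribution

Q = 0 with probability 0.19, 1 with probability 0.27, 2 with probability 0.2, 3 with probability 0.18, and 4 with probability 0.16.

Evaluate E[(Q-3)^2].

E[(Q-3)^2] = Σ (q-3)^2·P(Q=q)
 = 9·0.19 + 4·0.27 + 1·0.2 + 0·0.18 + 1·0.16
 = 1.71 + 1.08 + 0.2 + 0 + 0.16
 = 3.15

3.15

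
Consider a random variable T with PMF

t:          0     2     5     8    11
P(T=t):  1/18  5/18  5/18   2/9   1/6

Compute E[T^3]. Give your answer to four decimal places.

372.5556

E[T^3] = Σ t^3·P(T=t)
 = 0·1/18 + 8·5/18 + 125·5/18 + 512·2/9 + 1331·1/6
 = 0 + 20/9 + 625/18 + 1024/9 + 1331/6
 = 3353/9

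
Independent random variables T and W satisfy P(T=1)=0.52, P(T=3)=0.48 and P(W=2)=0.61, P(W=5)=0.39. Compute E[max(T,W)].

E[max(T,W)] = Σ_t Σ_w max(t,w) · P(T=t)P(W=w)
 = 2·0.3172 + 5·0.2028 + 3·0.2928 + 5·0.1872
 = 0.6344 + 1.014 + 0.8784 + 0.936
 = 3.4628

3.4628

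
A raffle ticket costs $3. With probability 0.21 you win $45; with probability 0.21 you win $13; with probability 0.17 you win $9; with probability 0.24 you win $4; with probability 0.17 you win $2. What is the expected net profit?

E[payout] = 45·0.21 + 13·0.21 + 9·0.17 + 4·0.24 + 2·0.17
 = 9.45 + 2.73 + 1.53 + 0.96 + 0.34
 = 15.01
Net = 15.01 - 3 = 12.01

12.01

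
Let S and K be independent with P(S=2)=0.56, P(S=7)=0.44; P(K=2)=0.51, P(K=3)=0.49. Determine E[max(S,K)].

E[max(S,K)] = Σ_s Σ_k max(s,k) · P(S=s)P(K=k)
 = 2·0.2856 + 3·0.2744 + 7·0.2244 + 7·0.2156
 = 0.5712 + 0.8232 + 1.5708 + 1.5092
 = 4.4744

4.4744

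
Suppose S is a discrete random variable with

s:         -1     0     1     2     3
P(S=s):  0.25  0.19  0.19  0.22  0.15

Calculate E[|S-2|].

E[|S-2|] = Σ |s-2|·P(S=s)
 = 3·0.25 + 2·0.19 + 1·0.19 + 0·0.22 + 1·0.15
 = 0.75 + 0.38 + 0.19 + 0 + 0.15
 = 1.47

1.47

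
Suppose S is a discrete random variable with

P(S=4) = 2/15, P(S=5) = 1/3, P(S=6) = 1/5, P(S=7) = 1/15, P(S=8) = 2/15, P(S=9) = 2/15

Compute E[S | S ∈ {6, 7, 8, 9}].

7.375

P(S ∈ {6, 7, 8, 9}) = 1/5 + 1/15 + 2/15 + 2/15 = 8/15.
E[S | S ∈ {6, 7, 8, 9}] = [6·1/5 + 7·1/15 + 8·2/15 + 9·2/15] / (8/15)
 = 59/15 / (8/15)
 = 59/8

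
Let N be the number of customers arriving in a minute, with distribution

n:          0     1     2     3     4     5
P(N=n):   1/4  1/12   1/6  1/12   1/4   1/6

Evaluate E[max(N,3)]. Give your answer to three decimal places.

E[max(N,3)] = Σ max(n,3)·P(N=n)
 = 3·1/4 + 3·1/12 + 3·1/6 + 3·1/12 + 4·1/4 + 5·1/6
 = 3/4 + 1/4 + 1/2 + 1/4 + 1 + 5/6
 = 43/12

3.583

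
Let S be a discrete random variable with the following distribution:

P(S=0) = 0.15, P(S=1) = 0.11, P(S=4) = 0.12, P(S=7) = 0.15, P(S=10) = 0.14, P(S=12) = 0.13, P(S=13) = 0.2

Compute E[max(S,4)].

8.13

E[max(S,4)] = Σ max(s,4)·P(S=s)
 = 4·0.15 + 4·0.11 + 4·0.12 + 7·0.15 + 10·0.14 + 12·0.13 + 13·0.2
 = 0.6 + 0.44 + 0.48 + 1.05 + 1.4 + 1.56 + 2.6
 = 8.13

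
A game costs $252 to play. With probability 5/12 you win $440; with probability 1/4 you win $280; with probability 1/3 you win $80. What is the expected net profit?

E[payout] = 440·5/12 + 280·1/4 + 80·1/3
 = 550/3 + 70 + 80/3
 = 280
Net = 280 - 252 = 28

28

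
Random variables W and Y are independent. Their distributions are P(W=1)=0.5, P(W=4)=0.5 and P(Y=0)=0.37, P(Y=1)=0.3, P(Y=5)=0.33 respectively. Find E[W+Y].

4.45

E[W+Y] = Σ_w Σ_y (w+y) · P(W=w)P(Y=y)
 = 1·0.185 + 2·0.15 + 6·0.165 + 4·0.185 + 5·0.15 + 9·0.165
 = 0.185 + 0.3 + 0.99 + 0.74 + 0.75 + 1.485
 = 4.45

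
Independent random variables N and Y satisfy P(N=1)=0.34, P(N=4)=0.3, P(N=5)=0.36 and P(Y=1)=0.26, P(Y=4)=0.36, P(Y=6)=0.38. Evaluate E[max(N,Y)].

4.718

E[max(N,Y)] = Σ_n Σ_y max(n,y) · P(N=n)P(Y=y)
 = 1·0.0884 + 4·0.1224 + 6·0.1292 + 4·0.078 + 4·0.108 + 6·0.114 + 5·0.0936 + 5·0.1296 + 6·0.1368
 = 0.0884 + 0.4896 + 0.7752 + 0.312 + 0.432 + 0.684 + 0.468 + 0.648 + 0.8208
 = 4.718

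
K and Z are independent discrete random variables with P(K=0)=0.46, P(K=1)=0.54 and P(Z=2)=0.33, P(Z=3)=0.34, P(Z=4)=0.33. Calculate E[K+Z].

E[K+Z] = Σ_k Σ_z (k+z) · P(K=k)P(Z=z)
 = 2·0.1518 + 3·0.1564 + 4·0.1518 + 3·0.1782 + 4·0.1836 + 5·0.1782
 = 0.3036 + 0.4692 + 0.6072 + 0.5346 + 0.7344 + 0.891
 = 3.54

3.54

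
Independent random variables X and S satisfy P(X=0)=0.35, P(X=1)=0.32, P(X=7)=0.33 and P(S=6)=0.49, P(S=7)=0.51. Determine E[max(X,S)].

6.6717

E[max(X,S)] = Σ_x Σ_s max(x,s) · P(X=x)P(S=s)
 = 6·0.1715 + 7·0.1785 + 6·0.1568 + 7·0.1632 + 7·0.1617 + 7·0.1683
 = 1.029 + 1.2495 + 0.9408 + 1.1424 + 1.1319 + 1.1781
 = 6.6717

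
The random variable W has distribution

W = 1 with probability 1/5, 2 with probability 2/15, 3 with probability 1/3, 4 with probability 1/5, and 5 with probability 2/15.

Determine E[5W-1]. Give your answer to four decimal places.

13.6667

E[5W-1] = Σ (5w-1)·P(W=w)
 = 4·1/5 + 9·2/15 + 14·1/3 + 19·1/5 + 24·2/15
 = 4/5 + 6/5 + 14/3 + 19/5 + 16/5
 = 41/3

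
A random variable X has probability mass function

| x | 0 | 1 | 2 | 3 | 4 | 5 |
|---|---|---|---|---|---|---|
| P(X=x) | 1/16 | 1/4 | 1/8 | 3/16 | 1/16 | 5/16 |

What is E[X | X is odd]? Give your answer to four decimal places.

3.1667

P(X is odd) = 1/4 + 3/16 + 5/16 = 3/4.
E[X | X is odd] = [1·1/4 + 3·3/16 + 5·5/16] / (3/4)
 = 19/8 / (3/4)
 = 19/6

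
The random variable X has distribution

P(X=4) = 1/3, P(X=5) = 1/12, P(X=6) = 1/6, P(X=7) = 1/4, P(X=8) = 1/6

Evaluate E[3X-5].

12.5

E[3X-5] = Σ (3x-5)·P(X=x)
 = 7·1/3 + 10·1/12 + 13·1/6 + 16·1/4 + 19·1/6
 = 7/3 + 5/6 + 13/6 + 4 + 19/6
 = 25/2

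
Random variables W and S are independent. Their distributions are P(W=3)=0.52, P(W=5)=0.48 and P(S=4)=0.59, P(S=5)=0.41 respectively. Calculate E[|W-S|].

1.0164

E[|W-S|] = Σ_w Σ_s |w-s| · P(W=w)P(S=s)
 = 1·0.3068 + 2·0.2132 + 1·0.2832 + 0·0.1968
 = 0.3068 + 0.4264 + 0.2832 + 0
 = 1.0164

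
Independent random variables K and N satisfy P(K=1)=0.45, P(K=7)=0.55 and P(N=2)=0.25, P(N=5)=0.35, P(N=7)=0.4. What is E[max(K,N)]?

6.1225

E[max(K,N)] = Σ_k Σ_n max(k,n) · P(K=k)P(N=n)
 = 2·0.1125 + 5·0.1575 + 7·0.18 + 7·0.1375 + 7·0.1925 + 7·0.22
 = 0.225 + 0.7875 + 1.26 + 0.9625 + 1.3475 + 1.54
 = 6.1225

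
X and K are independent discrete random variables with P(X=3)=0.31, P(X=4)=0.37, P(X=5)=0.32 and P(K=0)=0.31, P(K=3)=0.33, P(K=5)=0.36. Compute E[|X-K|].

E[|X-K|] = Σ_x Σ_k |x-k| · P(X=x)P(K=k)
 = 3·0.0961 + 0·0.1023 + 2·0.1116 + 4·0.1147 + 1·0.1221 + 1·0.1332 + 5·0.0992 + 2·0.1056 + 0·0.1152
 = 0.2883 + 0 + 0.2232 + 0.4588 + 0.1221 + 0.1332 + 0.496 + 0.2112 + 0
 = 1.9328

1.9328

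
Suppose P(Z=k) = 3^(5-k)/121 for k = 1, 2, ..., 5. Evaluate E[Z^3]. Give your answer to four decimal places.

7.0826

E[Z^3] = Σ z^3·P(Z=z)
 = 1·81/121 + 8·27/121 + 27·9/121 + 64·3/121 + 125·1/121
 = 81/121 + 216/121 + 243/121 + 192/121 + 125/121
 = 857/121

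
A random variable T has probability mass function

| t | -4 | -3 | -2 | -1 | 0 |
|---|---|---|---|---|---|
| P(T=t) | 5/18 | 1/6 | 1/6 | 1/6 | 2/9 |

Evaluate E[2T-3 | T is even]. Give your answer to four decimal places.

P(T is even) = 5/18 + 1/6 + 2/9 = 2/3.
E[2T-3 | T is even] = [(-11)·5/18 + (-7)·1/6 + (-3)·2/9] / (2/3)
 = -44/9 / (2/3)
 = -22/3

-7.3333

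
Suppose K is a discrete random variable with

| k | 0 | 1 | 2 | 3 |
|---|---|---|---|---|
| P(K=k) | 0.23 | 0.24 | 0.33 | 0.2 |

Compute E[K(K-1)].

E[K(K-1)] = Σ k(k-1)·P(K=k)
 = 0·0.23 + 0·0.24 + 2·0.33 + 6·0.2
 = 0 + 0 + 0.66 + 1.2
 = 1.86

1.86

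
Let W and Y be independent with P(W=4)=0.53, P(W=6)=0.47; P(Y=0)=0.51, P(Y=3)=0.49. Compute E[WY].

E[WY] = Σ_w Σ_y wy · P(W=w)P(Y=y)
 = 0·0.2703 + 12·0.2597 + 0·0.2397 + 18·0.2303
 = 0 + 3.1164 + 0 + 4.1454
 = 7.2618

7.2618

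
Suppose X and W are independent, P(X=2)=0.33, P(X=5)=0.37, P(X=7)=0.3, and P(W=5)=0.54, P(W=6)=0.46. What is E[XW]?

25.1706

E[XW] = Σ_x Σ_w xw · P(X=x)P(W=w)
 = 10·0.1782 + 12·0.1518 + 25·0.1998 + 30·0.1702 + 35·0.162 + 42·0.138
 = 1.782 + 1.8216 + 4.995 + 5.106 + 5.67 + 5.796
 = 25.1706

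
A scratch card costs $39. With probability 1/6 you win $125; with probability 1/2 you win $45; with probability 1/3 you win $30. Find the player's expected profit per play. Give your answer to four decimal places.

E[payout] = 125·1/6 + 45·1/2 + 30·1/3
 = 125/6 + 45/2 + 10
 = 160/3
Net = 160/3 - 39 = 43/3

14.3333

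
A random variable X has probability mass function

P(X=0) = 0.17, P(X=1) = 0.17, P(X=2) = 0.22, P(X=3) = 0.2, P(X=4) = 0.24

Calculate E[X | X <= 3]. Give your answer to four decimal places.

P(X <= 3) = 0.17 + 0.17 + 0.22 + 0.2 = 0.76.
E[X | X <= 3] = [0·0.17 + 1·0.17 + 2·0.22 + 3·0.2] / 0.76
 = 1.21 / 0.76
 = 121/76

1.5921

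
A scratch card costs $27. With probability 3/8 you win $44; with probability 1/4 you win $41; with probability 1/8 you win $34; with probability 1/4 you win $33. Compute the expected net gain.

12.25

E[payout] = 44·3/8 + 41·1/4 + 34·1/8 + 33·1/4
 = 33/2 + 41/4 + 17/4 + 33/4
 = 157/4
Net = 157/4 - 27 = 49/4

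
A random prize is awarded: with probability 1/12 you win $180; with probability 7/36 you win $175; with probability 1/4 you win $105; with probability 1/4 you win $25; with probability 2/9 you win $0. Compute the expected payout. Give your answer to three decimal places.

81.528

E[payout] = 180·1/12 + 175·7/36 + 105·1/4 + 25·1/4 + 0·2/9
 = 15 + 1225/36 + 105/4 + 25/4 + 0
 = 2935/36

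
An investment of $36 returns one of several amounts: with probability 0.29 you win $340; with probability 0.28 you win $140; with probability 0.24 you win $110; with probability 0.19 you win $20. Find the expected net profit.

132

E[payout] = 340·0.29 + 140·0.28 + 110·0.24 + 20·0.19
 = 98.6 + 39.2 + 26.4 + 3.8
 = 168
Net = 168 - 36 = 132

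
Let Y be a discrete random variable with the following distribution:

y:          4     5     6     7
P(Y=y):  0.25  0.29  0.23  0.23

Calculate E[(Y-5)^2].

1.4

E[(Y-5)^2] = Σ (y-5)^2·P(Y=y)
 = 1·0.25 + 0·0.29 + 1·0.23 + 4·0.23
 = 0.25 + 0 + 0.23 + 0.92
 = 1.4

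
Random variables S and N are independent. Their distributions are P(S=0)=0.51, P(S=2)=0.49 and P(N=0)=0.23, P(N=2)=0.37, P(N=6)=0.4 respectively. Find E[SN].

3.0772

E[SN] = Σ_s Σ_n sn · P(S=s)P(N=n)
 = 0·0.1173 + 0·0.1887 + 0·0.204 + 0·0.1127 + 4·0.1813 + 12·0.196
 = 0 + 0 + 0 + 0 + 0.7252 + 2.352
 = 3.0772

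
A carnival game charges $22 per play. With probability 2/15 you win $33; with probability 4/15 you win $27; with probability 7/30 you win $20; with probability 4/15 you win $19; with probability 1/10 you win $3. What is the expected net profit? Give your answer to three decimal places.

-0.367

E[payout] = 33·2/15 + 27·4/15 + 20·7/30 + 19·4/15 + 3·1/10
 = 22/5 + 36/5 + 14/3 + 76/15 + 3/10
 = 649/30
Net = 649/30 - 22 = -11/30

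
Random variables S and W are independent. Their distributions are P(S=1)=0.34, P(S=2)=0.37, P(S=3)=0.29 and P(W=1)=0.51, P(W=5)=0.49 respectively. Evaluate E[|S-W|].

1.979

E[|S-W|] = Σ_s Σ_w |s-w| · P(S=s)P(W=w)
 = 0·0.1734 + 4·0.1666 + 1·0.1887 + 3·0.1813 + 2·0.1479 + 2·0.1421
 = 0 + 0.6664 + 0.1887 + 0.5439 + 0.2958 + 0.2842
 = 1.979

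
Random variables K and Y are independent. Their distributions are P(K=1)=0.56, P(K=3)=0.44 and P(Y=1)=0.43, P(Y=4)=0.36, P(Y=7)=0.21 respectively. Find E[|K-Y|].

E[|K-Y|] = Σ_k Σ_y |k-y| · P(K=k)P(Y=y)
 = 0·0.2408 + 3·0.2016 + 6·0.1176 + 2·0.1892 + 1·0.1584 + 4·0.0924
 = 0 + 0.6048 + 0.7056 + 0.3784 + 0.1584 + 0.3696
 = 2.2168

2.2168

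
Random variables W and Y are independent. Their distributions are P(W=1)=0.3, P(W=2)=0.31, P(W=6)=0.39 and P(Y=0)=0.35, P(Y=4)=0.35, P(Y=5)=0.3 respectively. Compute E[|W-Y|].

E[|W-Y|] = Σ_w Σ_y |w-y| · P(W=w)P(Y=y)
 = 1·0.105 + 3·0.105 + 4·0.09 + 2·0.1085 + 2·0.1085 + 3·0.093 + 6·0.1365 + 2·0.1365 + 1·0.117
 = 0.105 + 0.315 + 0.36 + 0.217 + 0.217 + 0.279 + 0.819 + 0.273 + 0.117
 = 2.702

2.702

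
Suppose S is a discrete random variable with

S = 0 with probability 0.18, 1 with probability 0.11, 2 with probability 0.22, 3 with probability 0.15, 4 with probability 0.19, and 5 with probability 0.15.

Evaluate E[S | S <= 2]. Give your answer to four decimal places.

1.0784

P(S <= 2) = 0.18 + 0.11 + 0.22 = 0.51.
E[S | S <= 2] = [0·0.18 + 1·0.11 + 2·0.22] / 0.51
 = 0.55 / 0.51
 = 55/51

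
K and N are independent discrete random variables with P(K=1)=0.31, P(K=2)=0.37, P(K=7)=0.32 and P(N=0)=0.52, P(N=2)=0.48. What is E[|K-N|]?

2.6276

E[|K-N|] = Σ_k Σ_n |k-n| · P(K=k)P(N=n)
 = 1·0.1612 + 1·0.1488 + 2·0.1924 + 0·0.1776 + 7·0.1664 + 5·0.1536
 = 0.1612 + 0.1488 + 0.3848 + 0 + 1.1648 + 0.768
 = 2.6276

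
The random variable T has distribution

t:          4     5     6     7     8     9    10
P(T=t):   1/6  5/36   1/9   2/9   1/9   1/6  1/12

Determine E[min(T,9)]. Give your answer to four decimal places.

E[min(T,9)] = Σ min(t,9)·P(T=t)
 = 4·1/6 + 5·5/36 + 6·1/9 + 7·2/9 + 8·1/9 + 9·1/6 + 9·1/12
 = 2/3 + 25/36 + 2/3 + 14/9 + 8/9 + 3/2 + 3/4
 = 121/18

6.7222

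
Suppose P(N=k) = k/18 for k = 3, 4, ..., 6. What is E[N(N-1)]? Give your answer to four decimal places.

19.2222

E[N(N-1)] = Σ n(n-1)·P(N=n)
 = 6·1/6 + 12·2/9 + 20·5/18 + 30·1/3
 = 1 + 8/3 + 50/9 + 10
 = 173/9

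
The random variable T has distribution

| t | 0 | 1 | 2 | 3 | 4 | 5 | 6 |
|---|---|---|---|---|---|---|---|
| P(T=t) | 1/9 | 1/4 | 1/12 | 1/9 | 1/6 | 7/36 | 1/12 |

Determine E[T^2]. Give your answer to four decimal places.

12.1111

E[T^2] = Σ t^2·P(T=t)
 = 0·1/9 + 1·1/4 + 4·1/12 + 9·1/9 + 16·1/6 + 25·7/36 + 36·1/12
 = 0 + 1/4 + 1/3 + 1 + 8/3 + 175/36 + 3
 = 109/9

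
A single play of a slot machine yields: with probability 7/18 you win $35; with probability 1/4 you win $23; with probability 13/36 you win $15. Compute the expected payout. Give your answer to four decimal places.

E[payout] = 35·7/18 + 23·1/4 + 15·13/36
 = 245/18 + 23/4 + 65/12
 = 223/9

24.7778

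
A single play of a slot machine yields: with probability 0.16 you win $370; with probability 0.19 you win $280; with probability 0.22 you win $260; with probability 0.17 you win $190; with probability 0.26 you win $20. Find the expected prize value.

E[payout] = 370·0.16 + 280·0.19 + 260·0.22 + 190·0.17 + 20·0.26
 = 59.2 + 53.2 + 57.2 + 32.3 + 5.2
 = 207.1

207.1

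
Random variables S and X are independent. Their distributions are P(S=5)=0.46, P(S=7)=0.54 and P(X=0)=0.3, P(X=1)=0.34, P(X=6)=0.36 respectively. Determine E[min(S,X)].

E[min(S,X)] = Σ_s Σ_x min(s,x) · P(S=s)P(X=x)
 = 0·0.138 + 1·0.1564 + 5·0.1656 + 0·0.162 + 1·0.1836 + 6·0.1944
 = 0 + 0.1564 + 0.828 + 0 + 0.1836 + 1.1664
 = 2.3344

2.3344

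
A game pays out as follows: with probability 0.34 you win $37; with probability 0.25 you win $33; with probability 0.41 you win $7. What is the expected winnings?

E[payout] = 37·0.34 + 33·0.25 + 7·0.41
 = 12.58 + 8.25 + 2.87
 = 23.7

23.7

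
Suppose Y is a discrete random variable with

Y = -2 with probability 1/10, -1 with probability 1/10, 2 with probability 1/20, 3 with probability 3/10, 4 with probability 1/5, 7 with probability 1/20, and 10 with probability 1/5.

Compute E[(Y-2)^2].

17.65

E[(Y-2)^2] = Σ (y-2)^2·P(Y=y)
 = 16·1/10 + 9·1/10 + 0·1/20 + 1·3/10 + 4·1/5 + 25·1/20 + 64·1/5
 = 8/5 + 9/10 + 0 + 3/10 + 4/5 + 5/4 + 64/5
 = 353/20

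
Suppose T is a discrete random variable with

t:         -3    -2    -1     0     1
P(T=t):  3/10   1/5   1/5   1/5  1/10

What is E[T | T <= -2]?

P(T <= -2) = 3/10 + 1/5 = 1/2.
E[T | T <= -2] = [(-3)·3/10 + (-2)·1/5] / (1/2)
 = -13/10 / (1/2)
 = -13/5

-2.6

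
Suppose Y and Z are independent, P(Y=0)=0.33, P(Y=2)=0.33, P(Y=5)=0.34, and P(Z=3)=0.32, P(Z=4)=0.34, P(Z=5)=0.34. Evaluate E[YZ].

9.4872

E[YZ] = Σ_y Σ_z yz · P(Y=y)P(Z=z)
 = 0·0.1056 + 0·0.1122 + 0·0.1122 + 6·0.1056 + 8·0.1122 + 10·0.1122 + 15·0.1088 + 20·0.1156 + 25·0.1156
 = 0 + 0 + 0 + 0.6336 + 0.8976 + 1.122 + 1.632 + 2.312 + 2.89
 = 9.4872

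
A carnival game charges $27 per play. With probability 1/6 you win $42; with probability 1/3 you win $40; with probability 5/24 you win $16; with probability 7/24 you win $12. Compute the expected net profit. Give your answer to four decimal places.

E[payout] = 42·1/6 + 40·1/3 + 16·5/24 + 12·7/24
 = 7 + 40/3 + 10/3 + 7/2
 = 163/6
Net = 163/6 - 27 = 1/6

0.1667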